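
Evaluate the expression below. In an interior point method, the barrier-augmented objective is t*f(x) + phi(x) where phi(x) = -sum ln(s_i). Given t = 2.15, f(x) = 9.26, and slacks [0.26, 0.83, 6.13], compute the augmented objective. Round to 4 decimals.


Step 1: Compute log-barrier.
ln values: [-1.3471, -0.1863, 1.8132]
phi = -(-1.3471 - 0.1863 + 1.8132) = -0.2798
Step 2: Compute augmented objective.
t*f(x) = 2.15*9.26 = 19.909
Total = 19.909 - 0.2798 = 19.6292


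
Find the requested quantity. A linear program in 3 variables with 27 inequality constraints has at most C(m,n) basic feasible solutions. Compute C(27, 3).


Each vertex corresponds to some choice of n active constraints out of m, so the number of vertices is at most C(m, n) = m! / (n!(m-n)!).
m = 27, n = 3
Numerator: 27 * 26 * 25
Denominator: 3! = 6
C(27, 3) = 2925


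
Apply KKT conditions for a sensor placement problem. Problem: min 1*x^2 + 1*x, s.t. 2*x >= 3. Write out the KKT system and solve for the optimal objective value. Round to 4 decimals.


Step 1: Try lambda = 0 (constraint inactive).
x_unc = -1/(2*1) = -0.5
Check: 2*-0.5 = -1.0 < 3 -- violated!
Step 2: Constraint must be active: 2*x = 3
x* = 3/2 = 1.5
lambda = (2*1*1.5 + 1)/2 = 2.0
Step 3: Compute optimal value.
f(x*) = 1*1.5^2 + 1*1.5 = 3.75


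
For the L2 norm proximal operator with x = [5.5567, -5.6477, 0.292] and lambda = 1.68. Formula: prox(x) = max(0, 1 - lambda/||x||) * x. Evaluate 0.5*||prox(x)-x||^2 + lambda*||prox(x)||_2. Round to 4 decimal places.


Step 1: Compute ||x||.
||x|| = 7.9283
Step 2: Compute scaling factor.
scale = max(0, 1 - 1.68/7.9283) = 0.7881
Step 3: prox(x) = [4.3792, -4.451, 0.2301]
||prox(x)|| = 6.2483
Step 4: Proximal objective.
0.5*||prox-x||^2 = 1.4112
lambda*||prox|| = 10.4971
Total = 11.9084


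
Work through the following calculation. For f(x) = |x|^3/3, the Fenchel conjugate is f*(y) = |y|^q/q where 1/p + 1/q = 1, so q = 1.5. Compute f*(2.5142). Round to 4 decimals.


The conjugate exponent q satisfies 1/p + 1/q = 1.
p = 3, so q = 3/(3 - 1) = 1.5
|y|^q = 2.5142^1.5 = 3.9866
f*(2.5142) = 3.9866 / 1.5 = 2.6577


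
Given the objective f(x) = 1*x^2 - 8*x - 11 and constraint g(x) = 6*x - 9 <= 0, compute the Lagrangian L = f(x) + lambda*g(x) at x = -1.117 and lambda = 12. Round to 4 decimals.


Step 1: Evaluate f(x).
f(-1.117) = 1*(-1.117)^2 - 8*(-1.117) - 11 = -0.8163
Step 2: Evaluate g(x).
g(-1.117) = 6*-1.117 - 9 = -15.702
Step 3: Compute Lagrangian.
L = -0.8163 + 12*-15.702 = -189.2403


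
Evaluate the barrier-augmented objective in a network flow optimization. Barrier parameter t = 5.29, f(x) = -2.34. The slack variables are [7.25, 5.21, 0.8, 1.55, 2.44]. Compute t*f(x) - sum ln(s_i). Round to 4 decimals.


Step 1: Compute log-barrier.
ln values: [1.981, 1.6506, -0.2231, 0.4383, 0.892]
phi = -(1.981 + 1.6506 - 0.2231 + 0.4383 + 0.892) = -4.7387
Step 2: Compute augmented objective.
t*f(x) = 5.29*-2.34 = -12.3786
Total = -12.3786 - 4.7387 = -17.1173


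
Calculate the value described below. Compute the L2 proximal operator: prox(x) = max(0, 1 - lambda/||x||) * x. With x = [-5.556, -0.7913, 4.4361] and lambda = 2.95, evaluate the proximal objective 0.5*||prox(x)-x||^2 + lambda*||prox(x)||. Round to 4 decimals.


Step 1: Compute ||x||.
||x|| = 7.1536
Step 2: Compute scaling factor.
scale = max(0, 1 - 2.95/7.1536) = 0.5876
Step 3: prox(x) = [-3.2648, -0.465, 2.6067]
||prox(x)|| = 4.2036
Step 4: Proximal objective.
0.5*||prox-x||^2 = 4.3513
lambda*||prox|| = 12.4006
Total = 16.7519


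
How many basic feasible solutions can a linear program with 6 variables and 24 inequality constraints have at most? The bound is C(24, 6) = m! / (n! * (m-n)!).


Each vertex corresponds to some choice of n active constraints out of m, so the number of vertices is at most C(m, n) = m! / (n!(m-n)!).
m = 24, n = 6
Numerator: 24 * 23 * 22 * 21 * 20 * 19
Denominator: 6! = 720
C(24, 6) = 134596


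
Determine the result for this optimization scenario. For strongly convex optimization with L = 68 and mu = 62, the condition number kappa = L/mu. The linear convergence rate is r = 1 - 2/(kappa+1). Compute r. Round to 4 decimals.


Step 1: Compute the condition number.
kappa = L/mu = 68/62 = 1.0968
Step 2: Compute the convergence rate.
r = 1 - 2/(kappa + 1) = 1 - 2*mu/(L + mu) = (L - mu)/(L + mu) = 6/130 = 0.0462


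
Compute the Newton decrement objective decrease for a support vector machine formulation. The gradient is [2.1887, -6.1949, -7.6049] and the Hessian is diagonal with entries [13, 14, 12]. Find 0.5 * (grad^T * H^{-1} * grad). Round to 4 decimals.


Step 1: H is diagonal, so H^(-1) * g = [0.1684, -0.4425, -0.6337].
Step 2: g^T H^(-1) g = sum_i g_i^2 / H_ii
  = (2.1887)^2/13 + (-6.1949)^2/14 + (-7.6049)^2/12
  = 0.3685 + 2.7412 + 4.8195 = 7.9292
Step 3: Objective decrease = 0.5 * g^T H^(-1) g = 3.9646


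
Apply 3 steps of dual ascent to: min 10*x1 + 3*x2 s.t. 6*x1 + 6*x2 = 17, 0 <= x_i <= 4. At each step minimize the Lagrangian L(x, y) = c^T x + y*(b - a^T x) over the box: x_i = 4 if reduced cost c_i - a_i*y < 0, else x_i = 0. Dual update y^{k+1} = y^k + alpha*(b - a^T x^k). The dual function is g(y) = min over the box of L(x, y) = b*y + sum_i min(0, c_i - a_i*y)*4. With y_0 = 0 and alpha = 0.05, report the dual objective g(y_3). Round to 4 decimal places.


Dual ascent for LP: min 10*x1 + 3*x2, 6*x1 + 6*x2 = 17, 0 <= x_i <= 4
Step 1: y^k = 0.0, reduced costs: (10.0, 3.0)
  x^k = (0.0, 0.0), subgradient = b - a^T x = 17.0
  y^{k+1} = 0.0 + 0.05*17.0 = 0.85
Step 2: y^k = 0.85, reduced costs: (4.9, -2.1)
  x^k = (0.0, 4.0), subgradient = b - a^T x = -7.0
  y^{k+1} = 0.85 + 0.05*-7.0 = 0.5
Step 3: y^k = 0.5, reduced costs: (7.0, 0.0)
  x^k = (0.0, 0.0), subgradient = b - a^T x = 17.0
  y^{k+1} = 0.5 + 0.05*17.0 = 1.35
Dual objective at y_3 = 1.35: reduced costs (1.9, -5.1), box minimizer x = (0.0, 4.0)
g(y_3) = b*y + (c1 - a1*y)*x1 + (c2 - a2*y)*x2 = 17*1.35 + 1.9*0.0 + (-5.1)*4.0 = 22.95 + 0.0 - 20.4 = 2.55


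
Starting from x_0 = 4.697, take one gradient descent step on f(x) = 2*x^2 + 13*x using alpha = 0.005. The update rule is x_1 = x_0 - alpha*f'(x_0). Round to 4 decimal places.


We compute the gradient at x_0 and apply the update.
f'(x) = 4*x + 13
f'(4.697) = 4*4.697 + 13 = 31.788
x_1 = 4.697 - 0.005*31.788 = 4.5381


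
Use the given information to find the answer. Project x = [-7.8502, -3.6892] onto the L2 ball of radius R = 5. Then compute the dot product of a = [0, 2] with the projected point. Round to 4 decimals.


Step 1: Compute ||x|| (intermediates to 6 decimals).
||x|| = sqrt((-7.8502)^2 + (-3.6892)^2) = 8.673859
Step 2: Project.
Since ||x|| > R, scale = R/||x|| = 5/8.673859 = 0.576445, proj(x) = scale * x
proj(x) = [-4.525209, -2.126621]
Step 3: Dot product.
a^T * proj(x) = 0*(-4.525209) + 2*(-2.126621) = -4.2532


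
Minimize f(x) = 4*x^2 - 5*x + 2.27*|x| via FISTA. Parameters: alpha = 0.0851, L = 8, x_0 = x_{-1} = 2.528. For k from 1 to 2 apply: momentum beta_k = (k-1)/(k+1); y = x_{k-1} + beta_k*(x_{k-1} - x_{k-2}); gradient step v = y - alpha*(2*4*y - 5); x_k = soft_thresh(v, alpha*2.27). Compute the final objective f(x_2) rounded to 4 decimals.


FISTA on f(x) = 4*x^2 - 5*x + 2.27*|x|
L = 8, alpha = 0.0851
Iteration 1: beta = 0.0, y = 2.528 + 0.0*(2.528 - 2.528) = 2.528
  grad(y) = 15.224, v = y - alpha*grad = 1.2324
  prox(v) = soft_thresh(1.2324, 0.1932) = 1.0393
Iteration 2: beta = 0.3333, y = 1.0393 + 0.3333*(1.0393 - 2.528) = 0.543
  grad(y) = -0.6559, v = y - alpha*grad = 0.5988
  prox(v) = soft_thresh(0.5988, 0.1932) = 0.4057
f(x_2) = 4*0.4057^2 - 5*0.4057 + 2.27*|0.4057| = -0.4492


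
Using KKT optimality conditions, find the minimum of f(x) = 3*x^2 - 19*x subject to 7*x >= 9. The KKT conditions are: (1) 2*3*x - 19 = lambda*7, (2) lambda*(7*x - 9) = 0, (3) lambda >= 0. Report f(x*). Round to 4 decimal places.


Step 1: Try lambda = 0 (constraint inactive).
Stationarity: 2*3*x - 19 = 0
x* = 19/(2*3) = 19/6 = 3.1667 (rounded; the exact value 19/6 is used below)
Check constraint: 7*3.1667 = 22.1669 >= 9 -- satisfied.
Step 2: Compute optimal value.
f(x*) = 3*(19/6)^2 - 19*(19/6) = -30.0833


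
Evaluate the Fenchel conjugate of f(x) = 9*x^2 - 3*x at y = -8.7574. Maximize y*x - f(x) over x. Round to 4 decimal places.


f*(y) = sup_x {y*x - a*x^2 - b*x} = sup_x {(y-b)*x - a*x^2}
FOC: (y - b) - 2a*x = 0 => x* = (y - b)/(2a)
x* = (-8.7574 + 3)/(2*9) = -0.3199
f*(-8.7574) = (y-b)^2/(4a) = (-8.7574 + 3)^2/(4*9)
= 33.1477/36 = 0.9208


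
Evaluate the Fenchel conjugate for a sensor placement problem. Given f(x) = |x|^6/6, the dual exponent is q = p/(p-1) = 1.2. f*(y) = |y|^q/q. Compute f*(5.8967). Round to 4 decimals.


The conjugate exponent q satisfies 1/p + 1/q = 1.
p = 6, so q = 6/(6 - 1) = 1.2
|y|^q = 5.8967^1.2 = 8.4087
f*(5.8967) = 8.4087 / 1.2 = 7.0073


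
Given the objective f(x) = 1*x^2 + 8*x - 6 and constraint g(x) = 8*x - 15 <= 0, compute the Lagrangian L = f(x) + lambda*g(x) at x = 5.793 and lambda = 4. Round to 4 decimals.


Step 1: Evaluate f(x).
f(5.793) = 1*5.793^2 + 8*5.793 - 6 = 73.9028
Step 2: Evaluate g(x).
g(5.793) = 8*5.793 - 15 = 31.344
Step 3: Compute Lagrangian.
L = 73.9028 + 4*31.344 = 199.2788


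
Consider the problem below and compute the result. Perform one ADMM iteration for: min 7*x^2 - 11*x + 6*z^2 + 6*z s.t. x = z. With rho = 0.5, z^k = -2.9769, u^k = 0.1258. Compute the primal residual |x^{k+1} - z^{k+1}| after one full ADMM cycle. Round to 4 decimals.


ADMM iteration with rho = 0.5, z^k = -2.9769, u^k = 0.1258
Step 1: x-update.
Minimize 7*x^2 - 11*x + (0.5/2)*(x + 2.9769 + 0.1258)^2
FOC: (2*7 + 0.5)*x = 11 + 0.5*(-2.9769 - 0.1258)
x^{k+1} = 0.6516
Step 2: z-update.
Minimize 6*z^2 + 6*z + (0.5/2)*(0.6516 - z + 0.1258)^2
FOC: (2*6 + 0.5)*z = -6 + 0.5*(0.6516 + 0.1258)
z^{k+1} = -0.4489
Step 3: u-update.
u^{k+1} = 0.1258 + 0.6516 + 0.4489 = 1.2263
Step 4: Primal residual = |0.6516 + 0.4489| = 1.1005


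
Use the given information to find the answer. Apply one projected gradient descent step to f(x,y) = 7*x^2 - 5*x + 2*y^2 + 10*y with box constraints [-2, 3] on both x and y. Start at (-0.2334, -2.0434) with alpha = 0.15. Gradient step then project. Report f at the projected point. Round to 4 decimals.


Step 1: Compute gradient at (-0.2334, -2.0434).
grad_x = 2*7*-0.2334 - 5 = -8.2676
grad_y = 2*2*-2.0434 + 10 = 1.8264
Step 2: Gradient step.
x_raw = -0.2334 - 0.15*-8.2676 = 1.0067
y_raw = -2.0434 - 0.15*1.8264 = -2.3174
Step 3: Project onto [-2, 3].
x_proj = clip(1.0067) = 1.0067
y_proj = clip(-2.3174) = -2.0
Step 4: Evaluate f.
f(1.0067, -2.0) = -9.939


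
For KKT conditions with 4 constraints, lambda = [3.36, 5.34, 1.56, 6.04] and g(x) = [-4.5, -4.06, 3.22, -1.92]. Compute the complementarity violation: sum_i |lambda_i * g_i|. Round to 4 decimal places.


KKT complementary slackness check:
lambda_1 * g_1 = 3.36 * -4.5 = -15.12
lambda_2 * g_2 = 5.34 * -4.06 = -21.6804
lambda_3 * g_3 = 1.56 * 3.22 = 5.0232
lambda_4 * g_4 = 6.04 * -1.92 = -11.5968
Total violation = 15.12 + 21.6804 + 5.0232 + 11.5968 = 53.4204


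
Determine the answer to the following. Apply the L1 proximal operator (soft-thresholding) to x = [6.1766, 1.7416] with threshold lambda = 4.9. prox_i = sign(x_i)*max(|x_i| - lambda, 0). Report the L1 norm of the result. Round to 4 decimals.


Soft-thresholding with lambda = 4.9:
prox(6.1766) = sign(6.1766)*max(|6.1766| - 4.9, 0) = 1.2766
prox(1.7416) = sign(1.7416)*max(|1.7416| - 4.9, 0) = 0.0
prox(x) = [1.2766, 0.0]
||prox(x)||_1 = 1.2766 + 0.0 = 1.2766


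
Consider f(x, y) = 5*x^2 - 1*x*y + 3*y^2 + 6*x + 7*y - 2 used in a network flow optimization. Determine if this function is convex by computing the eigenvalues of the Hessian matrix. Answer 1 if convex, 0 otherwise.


The Hessian of f(x,y) = 5*x^2 - 1*x*y + 3*y^2 + 6*x + 7*y - 2 is:
H = [[10, -1], [-1, 6]]
Trace = 10 + 6 = 16
Determinant = 10*6 - (-1)^2 = 59
Discriminant = (16)^2 - 4*59 = 20.0
Eigenvalues: lambda_1 = 5.7639, lambda_2 = 10.2361
The function is convex.

1


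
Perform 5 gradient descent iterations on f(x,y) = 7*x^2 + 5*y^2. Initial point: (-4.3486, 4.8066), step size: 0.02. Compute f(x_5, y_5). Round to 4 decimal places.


Gradient descent on f(x,y) = 7*x^2 + 5*y^2.
Starting point: (-4.3486, 4.8066), alpha = 0.02
Step 1: grad_x = 2*7*-4.3486 = -60.8804, grad_y = 2*5*4.8066 = 48.066
  x_1 = -4.3486 - 0.02*-60.8804 = -3.131
  y_1 = 4.8066 - 0.02*48.066 = 3.8453
Step 2: grad_x = 2*7*-3.131 = -43.8339, grad_y = 2*5*3.8453 = 38.4528
  x_2 = -3.131 - 0.02*-43.8339 = -2.2543
  y_2 = 3.8453 - 0.02*38.4528 = 3.0762
Step 3: grad_x = 2*7*-2.2543 = -31.5604, grad_y = 2*5*3.0762 = 30.7622
  x_3 = -2.2543 - 0.02*-31.5604 = -1.6231
  y_3 = 3.0762 - 0.02*30.7622 = 2.461
Step 4: grad_x = 2*7*-1.6231 = -22.7235, grad_y = 2*5*2.461 = 24.6098
  x_4 = -1.6231 - 0.02*-22.7235 = -1.1686
  y_4 = 2.461 - 0.02*24.6098 = 1.9688
Step 5: grad_x = 2*7*-1.1686 = -16.3609, grad_y = 2*5*1.9688 = 19.6878
  x_5 = -1.1686 - 0.02*-16.3609 = -0.8414
  y_5 = 1.9688 - 0.02*19.6878 = 1.575
f(-0.8414, 1.575) = 7*(-0.8414)^2 + 5*1.575^2 = 17.3594


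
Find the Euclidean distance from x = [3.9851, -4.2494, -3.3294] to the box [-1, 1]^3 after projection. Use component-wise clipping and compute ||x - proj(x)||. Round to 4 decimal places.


Project each component onto [-1, 1].
clip(3.9851) = 1.0, clip(-4.2494) = -1.0, clip(-3.3294) = -1.0
Projection = [1.0, -1.0, -1.0]
Squared diffs: [8.9108, 10.5586, 5.4261]
Distance = sqrt(24.8955) = 4.9895


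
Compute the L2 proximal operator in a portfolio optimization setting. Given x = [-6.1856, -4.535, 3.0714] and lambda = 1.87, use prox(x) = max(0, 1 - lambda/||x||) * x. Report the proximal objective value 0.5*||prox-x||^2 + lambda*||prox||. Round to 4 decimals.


Step 1: Compute ||x||.
||x|| = 8.262
Step 2: Compute scaling factor.
scale = max(0, 1 - 1.87/8.262) = 0.7737
Step 3: prox(x) = [-4.7856, -3.5086, 2.3762]
||prox(x)|| = 6.392
Step 4: Proximal objective.
0.5*||prox-x||^2 = 1.7485
lambda*||prox|| = 11.953
Total = 13.7016


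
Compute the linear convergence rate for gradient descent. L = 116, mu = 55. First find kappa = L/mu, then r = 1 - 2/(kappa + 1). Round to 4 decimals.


Step 1: Compute the condition number.
kappa = L/mu = 116/55 = 2.1091
Step 2: Compute the convergence rate.
r = 1 - 2/(kappa + 1) = 1 - 2*mu/(L + mu) = (L - mu)/(L + mu) = 61/171 = 0.3567


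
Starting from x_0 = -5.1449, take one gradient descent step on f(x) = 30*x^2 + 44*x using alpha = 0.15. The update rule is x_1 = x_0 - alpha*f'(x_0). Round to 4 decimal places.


We compute the gradient at x_0 and apply the update.
f'(x) = 60*x + 44
f'(-5.1449) = 60*-5.1449 + 44 = -264.694
x_1 = -5.1449 - 0.15*-264.694 = 34.5592


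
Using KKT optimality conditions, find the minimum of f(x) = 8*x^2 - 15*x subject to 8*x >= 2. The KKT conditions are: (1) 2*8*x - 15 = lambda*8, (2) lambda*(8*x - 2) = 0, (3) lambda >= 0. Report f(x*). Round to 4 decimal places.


Step 1: Try lambda = 0 (constraint inactive).
Stationarity: 2*8*x - 15 = 0
x* = 15/(2*8) = 0.9375
Check constraint: 8*0.9375 = 7.5 >= 2 -- satisfied.
Step 2: Compute optimal value.
f(x*) = 8*0.9375^2 - 15*0.9375 = -7.0313


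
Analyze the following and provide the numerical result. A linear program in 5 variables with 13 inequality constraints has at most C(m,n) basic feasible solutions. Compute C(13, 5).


Each vertex corresponds to some choice of n active constraints out of m, so the number of vertices is at most C(m, n) = m! / (n!(m-n)!).
m = 13, n = 5
Numerator: 13 * 12 * 11 * 10 * 9
Denominator: 5! = 120
C(13, 5) = 1287


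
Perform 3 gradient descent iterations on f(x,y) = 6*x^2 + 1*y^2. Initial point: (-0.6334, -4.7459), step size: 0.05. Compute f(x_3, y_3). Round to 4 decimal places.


Gradient descent on f(x,y) = 6*x^2 + 1*y^2.
Starting point: (-0.6334, -4.7459), alpha = 0.05
Step 1: grad_x = 2*6*-0.6334 = -7.6008, grad_y = 2*1*-4.7459 = -9.4918
  x_1 = -0.6334 - 0.05*-7.6008 = -0.2534
  y_1 = -4.7459 - 0.05*-9.4918 = -4.2713
Step 2: grad_x = 2*6*-0.2534 = -3.0403, grad_y = 2*1*-4.2713 = -8.5426
  x_2 = -0.2534 - 0.05*-3.0403 = -0.1013
  y_2 = -4.2713 - 0.05*-8.5426 = -3.8442
Step 3: grad_x = 2*6*-0.1013 = -1.2161, grad_y = 2*1*-3.8442 = -7.6884
  x_3 = -0.1013 - 0.05*-1.2161 = -0.0405
  y_3 = -3.8442 - 0.05*-7.6884 = -3.4598
f(-0.0405, -3.4598) = 6*(-0.0405)^2 + 1*(-3.4598)^2 = 11.9798


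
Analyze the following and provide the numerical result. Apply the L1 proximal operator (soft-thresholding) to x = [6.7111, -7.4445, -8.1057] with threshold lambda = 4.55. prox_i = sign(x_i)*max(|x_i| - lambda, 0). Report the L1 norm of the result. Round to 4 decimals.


Soft-thresholding with lambda = 4.55:
prox(6.7111) = sign(6.7111)*max(|6.7111| - 4.55, 0) = 2.1611
prox(-7.4445) = sign(-7.4445)*max(|-7.4445| - 4.55, 0) = -2.8945
prox(-8.1057) = sign(-8.1057)*max(|-8.1057| - 4.55, 0) = -3.5557
prox(x) = [2.1611, -2.8945, -3.5557]
||prox(x)||_1 = 2.1611 + 2.8945 + 3.5557 = 8.6113


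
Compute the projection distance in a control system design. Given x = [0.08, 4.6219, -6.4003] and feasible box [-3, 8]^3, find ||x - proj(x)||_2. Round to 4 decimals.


Project each component onto [-3, 8].
clip(0.08) = 0.08, clip(4.6219) = 4.6219, clip(-6.4003) = -3.0
Projection = [0.08, 4.6219, -3.0]
Squared diffs: [0.0, 0.0, 11.562]
Distance = sqrt(11.562) = 3.4003


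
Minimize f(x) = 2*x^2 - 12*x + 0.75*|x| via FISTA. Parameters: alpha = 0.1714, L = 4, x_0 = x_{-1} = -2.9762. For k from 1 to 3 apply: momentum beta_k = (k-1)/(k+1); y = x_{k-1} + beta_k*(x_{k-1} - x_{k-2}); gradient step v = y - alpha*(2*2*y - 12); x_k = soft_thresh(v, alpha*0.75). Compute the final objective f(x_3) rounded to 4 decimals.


FISTA on f(x) = 2*x^2 - 12*x + 0.75*|x|
L = 4, alpha = 0.1714
Iteration 1: beta = 0.0, y = -2.9762 + 0.0*(-2.9762 + 2.9762) = -2.9762
  grad(y) = -23.9048, v = y - alpha*grad = 1.1211
  prox(v) = soft_thresh(1.1211, 0.1286) = 0.9925
Iteration 2: beta = 0.3333, y = 0.9925 + 0.3333*(0.9925 + 2.9762) = 2.3154
  grad(y) = -2.7382, v = y - alpha*grad = 2.7848
  prox(v) = soft_thresh(2.7848, 0.1286) = 2.6562
Iteration 3: beta = 0.5, y = 2.6562 + 0.5*(2.6562 - 0.9925) = 3.4881
  grad(y) = 1.9523, v = y - alpha*grad = 3.1534
  prox(v) = soft_thresh(3.1534, 0.1286) = 3.0249
f(x_3) = 2*3.0249^2 - 12*3.0249 + 0.75*|3.0249| = -15.7301


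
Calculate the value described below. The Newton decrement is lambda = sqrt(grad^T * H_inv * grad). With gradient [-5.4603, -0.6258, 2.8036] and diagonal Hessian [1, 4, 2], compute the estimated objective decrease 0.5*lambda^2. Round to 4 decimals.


Step 1: H is diagonal, so H^(-1) * g = [-5.4603, -0.1565, 1.4018].
Step 2: g^T H^(-1) g = sum_i g_i^2 / H_ii
  = (-5.4603)^2/1 + (-0.6258)^2/4 + (2.8036)^2/2
  = 29.8149 + 0.0979 + 3.9301 = 33.8429
Step 3: Objective decrease = 0.5 * g^T H^(-1) g = 16.9214


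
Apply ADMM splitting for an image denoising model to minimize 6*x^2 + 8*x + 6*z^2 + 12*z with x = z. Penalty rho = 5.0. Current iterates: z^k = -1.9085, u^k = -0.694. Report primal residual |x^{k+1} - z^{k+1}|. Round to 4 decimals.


ADMM iteration with rho = 5.0, z^k = -1.9085, u^k = -0.694
Step 1: x-update.
Minimize 6*x^2 + 8*x + (5.0/2)*(x + 1.9085 - 0.694)^2
FOC: (2*6 + 5.0)*x = -8 + 5.0*(-1.9085 + 0.694)
x^{k+1} = -0.8278
Step 2: z-update.
Minimize 6*z^2 + 12*z + (5.0/2)*(-0.8278 - z - 0.694)^2
FOC: (2*6 + 5.0)*z = -12 + 5.0*(-0.8278 - 0.694)
z^{k+1} = -1.1535
Step 3: u-update.
u^{k+1} = -0.694 - 0.8278 + 1.1535 = -0.3683
Step 4: Primal residual = |-0.8278 + 1.1535| = 0.3257


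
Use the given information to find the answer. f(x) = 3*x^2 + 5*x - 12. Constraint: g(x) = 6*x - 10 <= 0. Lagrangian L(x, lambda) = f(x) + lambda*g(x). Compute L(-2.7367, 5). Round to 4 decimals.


Step 1: Evaluate f(x).
f(-2.7367) = 3*(-2.7367)^2 + 5*(-2.7367) - 12 = -3.2149
Step 2: Evaluate g(x).
g(-2.7367) = 6*-2.7367 - 10 = -26.4202
Step 3: Compute Lagrangian.
L = -3.2149 + 5*-26.4202 = -135.3159


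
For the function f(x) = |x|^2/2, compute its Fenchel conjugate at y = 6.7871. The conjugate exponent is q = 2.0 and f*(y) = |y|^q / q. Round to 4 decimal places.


The conjugate exponent q satisfies 1/p + 1/q = 1.
p = 2, so q = 2/(2 - 1) = 2.0
|y|^q = 6.7871^2.0 = 46.0647
f*(6.7871) = 46.0647 / 2.0 = 23.0324


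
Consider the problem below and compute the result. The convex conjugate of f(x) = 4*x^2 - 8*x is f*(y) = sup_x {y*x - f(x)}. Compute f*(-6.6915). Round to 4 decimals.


f*(y) = sup_x {y*x - a*x^2 - b*x} = sup_x {(y-b)*x - a*x^2}
FOC: (y - b) - 2a*x = 0 => x* = (y - b)/(2a)
x* = (-6.6915 + 8)/(2*4) = 0.1636
f*(-6.6915) = (y-b)^2/(4a) = (-6.6915 + 8)^2/(4*4)
= 1.7122/16 = 0.107


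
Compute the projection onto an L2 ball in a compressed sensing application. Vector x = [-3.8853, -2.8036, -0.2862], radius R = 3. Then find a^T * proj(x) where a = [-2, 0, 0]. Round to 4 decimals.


Step 1: Compute ||x|| (intermediates to 6 decimals).
||x|| = sqrt((-3.8853)^2 + (-2.8036)^2 + (-0.2862)^2) = 4.799754
Step 2: Project.
Since ||x|| > R, scale = R/||x|| = 3/4.799754 = 0.625032, proj(x) = scale * x
proj(x) = [-2.428437, -1.75234, -0.178884]
Step 3: Dot product.
a^T * proj(x) = -2*(-2.428437) + 0*(-1.75234) + 0*(-0.178884) = 4.8569


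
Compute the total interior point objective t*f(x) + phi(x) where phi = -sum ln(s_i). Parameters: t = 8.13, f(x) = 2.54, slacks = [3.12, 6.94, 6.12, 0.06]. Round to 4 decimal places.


Step 1: Compute log-barrier.
ln values: [1.1378, 1.9373, 1.8116, -2.8134]
phi = -(1.1378 + 1.9373 + 1.8116 - 2.8134) = -2.0733
Step 2: Compute augmented objective.
t*f(x) = 8.13*2.54 = 20.6502
Total = 20.6502 - 2.0733 = 18.5769


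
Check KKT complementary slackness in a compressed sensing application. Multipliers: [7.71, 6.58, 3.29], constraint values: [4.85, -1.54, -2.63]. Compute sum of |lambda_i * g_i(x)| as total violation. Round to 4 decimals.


KKT complementary slackness check:
lambda_1 * g_1 = 7.71 * 4.85 = 37.3935
lambda_2 * g_2 = 6.58 * -1.54 = -10.1332
lambda_3 * g_3 = 3.29 * -2.63 = -8.6527
Total violation = 37.3935 + 10.1332 + 8.6527 = 56.1794


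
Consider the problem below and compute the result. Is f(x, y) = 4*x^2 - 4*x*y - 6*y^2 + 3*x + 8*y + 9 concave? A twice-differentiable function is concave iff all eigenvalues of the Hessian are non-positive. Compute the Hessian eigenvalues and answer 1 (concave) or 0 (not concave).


The Hessian of f(x,y) = 4*x^2 - 4*x*y - 6*y^2 + 3*x + 8*y + 9 is:
H = [[8, -4], [-4, -12]]
Trace = 8 - 12 = -4
Determinant = 8*-12 - (-4)^2 = -112
Discriminant = (-4)^2 - 4*-112 = 464.0
Eigenvalues: lambda_1 = -12.7703, lambda_2 = 8.7703
The function is not concave.

0


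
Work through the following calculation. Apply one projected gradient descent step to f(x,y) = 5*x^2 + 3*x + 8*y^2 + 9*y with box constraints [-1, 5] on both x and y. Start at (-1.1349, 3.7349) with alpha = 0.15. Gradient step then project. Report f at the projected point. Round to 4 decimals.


Step 1: Compute gradient at (-1.1349, 3.7349).
grad_x = 2*5*-1.1349 + 3 = -8.349
grad_y = 2*8*3.7349 + 9 = 68.7584
Step 2: Gradient step.
x_raw = -1.1349 - 0.15*-8.349 = 0.1175
y_raw = 3.7349 - 0.15*68.7584 = -6.5789
Step 3: Project onto [-1, 5].
x_proj = clip(0.1175) = 0.1175
y_proj = clip(-6.5789) = -1.0
Step 4: Evaluate f.
f(0.1175, -1.0) = -0.5787


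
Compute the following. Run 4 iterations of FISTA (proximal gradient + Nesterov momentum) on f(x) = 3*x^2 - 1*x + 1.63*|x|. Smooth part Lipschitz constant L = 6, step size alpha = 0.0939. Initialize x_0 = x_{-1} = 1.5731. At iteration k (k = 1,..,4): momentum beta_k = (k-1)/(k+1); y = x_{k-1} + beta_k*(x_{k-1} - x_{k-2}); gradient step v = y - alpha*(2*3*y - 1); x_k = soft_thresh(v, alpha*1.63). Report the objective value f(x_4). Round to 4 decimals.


FISTA on f(x) = 3*x^2 - 1*x + 1.63*|x|
L = 6, alpha = 0.0939
Iteration 1: beta = 0.0, y = 1.5731 + 0.0*(1.5731 - 1.5731) = 1.5731
  grad(y) = 8.4386, v = y - alpha*grad = 0.7807
  prox(v) = soft_thresh(0.7807, 0.1531) = 0.6277
Iteration 2: beta = 0.3333, y = 0.6277 + 0.3333*(0.6277 - 1.5731) = 0.3125
  grad(y) = 0.8751, v = y - alpha*grad = 0.2303
  prox(v) = soft_thresh(0.2303, 0.1531) = 0.0773
Iteration 3: beta = 0.5, y = 0.0773 + 0.5*(0.0773 - 0.6277) = -0.1979
  grad(y) = -2.1874, v = y - alpha*grad = 0.0075
  prox(v) = soft_thresh(0.0075, 0.1531) = 0.0
Iteration 4: beta = 0.6, y = 0.0 + 0.6*(0.0 - 0.0773) = -0.0464
  grad(y) = -1.2782, v = y - alpha*grad = 0.0737
  prox(v) = soft_thresh(0.0737, 0.1531) = 0.0
f(x_4) = 3*0.0^2 - 1*0.0 + 1.63*|0.0| = 0.0


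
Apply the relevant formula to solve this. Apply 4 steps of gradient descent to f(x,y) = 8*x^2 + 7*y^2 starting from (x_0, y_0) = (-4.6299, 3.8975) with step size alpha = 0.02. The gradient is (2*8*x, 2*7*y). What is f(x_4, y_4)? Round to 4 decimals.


Gradient descent on f(x,y) = 8*x^2 + 7*y^2.
Starting point: (-4.6299, 3.8975), alpha = 0.02
Step 1: grad_x = 2*8*-4.6299 = -74.0784, grad_y = 2*7*3.8975 = 54.565
  x_1 = -4.6299 - 0.02*-74.0784 = -3.1483
  y_1 = 3.8975 - 0.02*54.565 = 2.8062
Step 2: grad_x = 2*8*-3.1483 = -50.3733, grad_y = 2*7*2.8062 = 39.2868
  x_2 = -3.1483 - 0.02*-50.3733 = -2.1409
  y_2 = 2.8062 - 0.02*39.2868 = 2.0205
Step 3: grad_x = 2*8*-2.1409 = -34.2539, grad_y = 2*7*2.0205 = 28.2865
  x_3 = -2.1409 - 0.02*-34.2539 = -1.4558
  y_3 = 2.0205 - 0.02*28.2865 = 1.4547
Step 4: grad_x = 2*8*-1.4558 = -23.2926, grad_y = 2*7*1.4547 = 20.3663
  x_4 = -1.4558 - 0.02*-23.2926 = -0.9899
  y_4 = 1.4547 - 0.02*20.3663 = 1.0474
f(-0.9899, 1.0474) = 8*(-0.9899)^2 + 7*1.0474^2 = 15.5192


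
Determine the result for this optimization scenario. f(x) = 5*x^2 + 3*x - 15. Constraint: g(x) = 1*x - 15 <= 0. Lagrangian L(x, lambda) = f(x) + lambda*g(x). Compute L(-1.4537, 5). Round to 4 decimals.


Step 1: Evaluate f(x).
f(-1.4537) = 5*(-1.4537)^2 + 3*(-1.4537) - 15 = -8.7949
Step 2: Evaluate g(x).
g(-1.4537) = 1*-1.4537 - 15 = -16.4537
Step 3: Compute Lagrangian.
L = -8.7949 + 5*-16.4537 = -91.0634


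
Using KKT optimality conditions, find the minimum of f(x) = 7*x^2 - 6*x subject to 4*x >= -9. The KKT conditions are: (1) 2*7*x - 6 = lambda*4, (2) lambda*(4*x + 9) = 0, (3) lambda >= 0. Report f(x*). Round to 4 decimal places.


Step 1: Try lambda = 0 (constraint inactive).
Stationarity: 2*7*x - 6 = 0
x* = 6/(2*7) = 3/7 = 0.4286 (rounded; the exact value 3/7 is used below)
Check constraint: 4*0.4286 = 1.7144 >= -9 -- satisfied.
Step 2: Compute optimal value.
f(x*) = 7*(3/7)^2 - 6*(3/7) = -1.2857


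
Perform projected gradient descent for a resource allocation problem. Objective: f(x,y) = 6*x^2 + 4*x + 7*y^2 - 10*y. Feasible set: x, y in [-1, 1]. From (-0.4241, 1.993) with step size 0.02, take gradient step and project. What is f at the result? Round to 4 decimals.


Step 1: Compute gradient at (-0.4241, 1.993).
grad_x = 2*6*-0.4241 + 4 = -1.0892
grad_y = 2*7*1.993 - 10 = 17.902
Step 2: Gradient step.
x_raw = -0.4241 - 0.02*-1.0892 = -0.4023
y_raw = 1.993 - 0.02*17.902 = 1.635
Step 3: Project onto [-1, 1].
x_proj = clip(-0.4023) = -0.4023
y_proj = clip(1.635) = 1.0
Step 4: Evaluate f.
f(-0.4023, 1.0) = -3.6381


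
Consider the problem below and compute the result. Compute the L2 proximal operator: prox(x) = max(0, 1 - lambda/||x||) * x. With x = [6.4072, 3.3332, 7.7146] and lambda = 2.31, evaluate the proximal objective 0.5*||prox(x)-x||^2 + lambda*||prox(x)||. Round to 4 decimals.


Step 1: Compute ||x||.
||x|| = 10.5678
Step 2: Compute scaling factor.
scale = max(0, 1 - 2.31/10.5678) = 0.7814
Step 3: prox(x) = [5.0067, 2.6046, 6.0283]
||prox(x)|| = 8.2578
Step 4: Proximal objective.
0.5*||prox-x||^2 = 2.6681
lambda*||prox|| = 19.0755
Total = 21.7435


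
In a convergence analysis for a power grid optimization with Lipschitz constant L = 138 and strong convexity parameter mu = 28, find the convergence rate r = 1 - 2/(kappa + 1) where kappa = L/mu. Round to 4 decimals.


Step 1: Compute the condition number.
kappa = L/mu = 138/28 = 4.9286
Step 2: Compute the convergence rate.
r = 1 - 2/(kappa + 1) = 1 - 2*mu/(L + mu) = (L - mu)/(L + mu) = 110/166 = 0.6627


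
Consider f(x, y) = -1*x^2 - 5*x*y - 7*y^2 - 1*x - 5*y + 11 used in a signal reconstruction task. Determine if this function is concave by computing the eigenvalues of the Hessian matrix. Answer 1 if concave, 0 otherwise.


The Hessian of f(x,y) = -1*x^2 - 5*x*y - 7*y^2 - 1*x - 5*y + 11 is:
H = [[-2, -5], [-5, -14]]
Trace = -2 - 14 = -16
Determinant = -2*-14 - (-5)^2 = 3
Discriminant = (-16)^2 - 4*3 = 244.0
Eigenvalues: lambda_1 = -15.8102, lambda_2 = -0.1898
The function is concave.

1


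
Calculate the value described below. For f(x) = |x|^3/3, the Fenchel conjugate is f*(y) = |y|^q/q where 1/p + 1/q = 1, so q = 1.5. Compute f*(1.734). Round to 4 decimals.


The conjugate exponent q satisfies 1/p + 1/q = 1.
p = 3, so q = 3/(3 - 1) = 1.5
|y|^q = 1.734^1.5 = 2.2834
f*(1.734) = 2.2834 / 1.5 = 1.5222


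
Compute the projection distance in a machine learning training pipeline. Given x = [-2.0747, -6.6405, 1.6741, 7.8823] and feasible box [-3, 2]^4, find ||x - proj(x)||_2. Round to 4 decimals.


Project each component onto [-3, 2].
clip(-2.0747) = -2.0747, clip(-6.6405) = -3.0, clip(1.6741) = 1.6741, clip(7.8823) = 2.0
Projection = [-2.0747, -3.0, 1.6741, 2.0]
Squared diffs: [0.0, 13.2532, 0.0, 34.6015]
Distance = sqrt(47.8547) = 6.9177


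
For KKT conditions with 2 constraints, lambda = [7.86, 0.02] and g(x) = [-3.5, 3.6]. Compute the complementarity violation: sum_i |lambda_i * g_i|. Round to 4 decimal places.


KKT complementary slackness check:
lambda_1 * g_1 = 7.86 * -3.5 = -27.51
lambda_2 * g_2 = 0.02 * 3.6 = 0.072
Total violation = 27.51 + 0.072 = 27.582


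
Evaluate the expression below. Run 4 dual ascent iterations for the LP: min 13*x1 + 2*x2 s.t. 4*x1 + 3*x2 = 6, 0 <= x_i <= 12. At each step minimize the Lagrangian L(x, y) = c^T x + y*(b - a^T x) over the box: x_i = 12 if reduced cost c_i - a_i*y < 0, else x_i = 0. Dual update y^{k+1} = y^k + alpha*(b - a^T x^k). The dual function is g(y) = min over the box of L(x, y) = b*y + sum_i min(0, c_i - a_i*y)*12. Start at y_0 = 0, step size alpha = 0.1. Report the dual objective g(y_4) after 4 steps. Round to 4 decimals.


Dual ascent for LP: min 13*x1 + 2*x2, 4*x1 + 3*x2 = 6, 0 <= x_i <= 12
Step 1: y^k = 0.0, reduced costs: (13.0, 2.0)
  x^k = (0.0, 0.0), subgradient = b - a^T x = 6.0
  y^{k+1} = 0.0 + 0.1*6.0 = 0.6
Step 2: y^k = 0.6, reduced costs: (10.6, 0.2)
  x^k = (0.0, 0.0), subgradient = b - a^T x = 6.0
  y^{k+1} = 0.6 + 0.1*6.0 = 1.2
Step 3: y^k = 1.2, reduced costs: (8.2, -1.6)
  x^k = (0.0, 12.0), subgradient = b - a^T x = -30.0
  y^{k+1} = 1.2 + 0.1*-30.0 = -1.8
Step 4: y^k = -1.8, reduced costs: (20.2, 7.4)
  x^k = (0.0, 0.0), subgradient = b - a^T x = 6.0
  y^{k+1} = -1.8 + 0.1*6.0 = -1.2
Dual objective at y_4 = -1.2: reduced costs (17.8, 5.6), box minimizer x = (0.0, 0.0)
g(y_4) = b*y + (c1 - a1*y)*x1 + (c2 - a2*y)*x2 = 6*(-1.2) + 17.8*0.0 + 5.6*0.0 = -7.2 + 0.0 + 0.0 = -7.2


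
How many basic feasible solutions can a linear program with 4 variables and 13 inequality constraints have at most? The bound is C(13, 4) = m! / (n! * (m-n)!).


Each vertex corresponds to some choice of n active constraints out of m, so the number of vertices is at most C(m, n) = m! / (n!(m-n)!).
m = 13, n = 4
Numerator: 13 * 12 * 11 * 10
Denominator: 4! = 24
C(13, 4) = 715


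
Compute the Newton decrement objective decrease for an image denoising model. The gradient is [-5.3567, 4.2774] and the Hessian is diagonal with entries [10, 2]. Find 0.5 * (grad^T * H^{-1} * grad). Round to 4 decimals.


Step 1: H is diagonal, so H^(-1) * g = [-0.5357, 2.1387].
Step 2: g^T H^(-1) g = sum_i g_i^2 / H_ii
  = (-5.3567)^2/10 + (4.2774)^2/2
  = 2.8694 + 9.1481 = 12.0175
Step 3: Objective decrease = 0.5 * g^T H^(-1) g = 6.0087


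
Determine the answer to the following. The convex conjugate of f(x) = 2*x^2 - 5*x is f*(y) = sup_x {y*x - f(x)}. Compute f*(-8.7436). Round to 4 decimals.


f*(y) = sup_x {y*x - a*x^2 - b*x} = sup_x {(y-b)*x - a*x^2}
FOC: (y - b) - 2a*x = 0 => x* = (y - b)/(2a)
x* = (-8.7436 + 5)/(2*2) = -0.9359
f*(-8.7436) = (y-b)^2/(4a) = (-8.7436 + 5)^2/(4*2)
= 14.0145/8 = 1.7518


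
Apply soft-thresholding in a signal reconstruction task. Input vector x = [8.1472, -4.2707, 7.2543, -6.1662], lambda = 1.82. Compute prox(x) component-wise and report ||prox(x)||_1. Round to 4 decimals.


Soft-thresholding with lambda = 1.82:
prox(8.1472) = sign(8.1472)*max(|8.1472| - 1.82, 0) = 6.3272
prox(-4.2707) = sign(-4.2707)*max(|-4.2707| - 1.82, 0) = -2.4507
prox(7.2543) = sign(7.2543)*max(|7.2543| - 1.82, 0) = 5.4343
prox(-6.1662) = sign(-6.1662)*max(|-6.1662| - 1.82, 0) = -4.3462
prox(x) = [6.3272, -2.4507, 5.4343, -4.3462]
||prox(x)||_1 = 6.3272 + 2.4507 + 5.4343 + 4.3462 = 18.5584


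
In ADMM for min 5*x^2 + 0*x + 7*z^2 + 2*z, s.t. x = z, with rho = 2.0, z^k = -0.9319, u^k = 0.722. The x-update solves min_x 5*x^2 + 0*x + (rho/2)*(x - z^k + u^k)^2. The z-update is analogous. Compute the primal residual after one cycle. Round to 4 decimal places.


ADMM iteration with rho = 2.0, z^k = -0.9319, u^k = 0.722
Step 1: x-update.
Minimize 5*x^2 + 0*x + (2.0/2)*(x + 0.9319 + 0.722)^2
FOC: (2*5 + 2.0)*x = 0 + 2.0*(-0.9319 - 0.722)
x^{k+1} = -0.2757
Step 2: z-update.
Minimize 7*z^2 + 2*z + (2.0/2)*(-0.2757 - z + 0.722)^2
FOC: (2*7 + 2.0)*z = -2 + 2.0*(-0.2757 + 0.722)
z^{k+1} = -0.0692
Step 3: u-update.
u^{k+1} = 0.722 - 0.2757 + 0.0692 = 0.5156
Step 4: Primal residual = |-0.2757 + 0.0692| = 0.2064


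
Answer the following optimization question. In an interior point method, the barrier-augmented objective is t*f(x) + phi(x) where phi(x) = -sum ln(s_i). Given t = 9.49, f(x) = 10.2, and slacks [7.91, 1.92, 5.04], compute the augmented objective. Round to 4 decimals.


Step 1: Compute log-barrier.
ln values: [2.0681, 0.6523, 1.6174]
phi = -(2.0681 + 0.6523 + 1.6174) = -4.3379
Step 2: Compute augmented objective.
t*f(x) = 9.49*10.2 = 96.798
Total = 96.798 - 4.3379 = 92.4601


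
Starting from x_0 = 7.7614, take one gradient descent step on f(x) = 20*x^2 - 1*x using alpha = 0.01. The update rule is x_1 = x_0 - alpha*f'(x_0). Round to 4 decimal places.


We compute the gradient at x_0 and apply the update.
f'(x) = 40*x - 1
f'(7.7614) = 40*7.7614 - 1 = 309.456
x_1 = 7.7614 - 0.01*309.456 = 4.6668


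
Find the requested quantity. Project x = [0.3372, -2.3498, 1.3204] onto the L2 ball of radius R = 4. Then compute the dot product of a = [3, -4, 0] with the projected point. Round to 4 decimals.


Step 1: Compute ||x|| (intermediates to 6 decimals).
||x|| = sqrt(0.3372^2 + (-2.3498)^2 + 1.3204^2) = 2.71638
Step 2: Project.
Since ||x|| <= R, proj = x (no scaling needed).
proj(x) = [0.3372, -2.3498, 1.3204]
Step 3: Dot product.
a^T * proj(x) = 3*0.3372 - 4*(-2.3498) + 0*1.3204 = 10.4108


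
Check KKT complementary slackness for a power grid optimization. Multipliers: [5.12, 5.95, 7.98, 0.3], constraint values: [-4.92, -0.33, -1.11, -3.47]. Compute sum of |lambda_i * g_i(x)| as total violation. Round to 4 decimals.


KKT complementary slackness check:
lambda_1 * g_1 = 5.12 * -4.92 = -25.1904
lambda_2 * g_2 = 5.95 * -0.33 = -1.9635
lambda_3 * g_3 = 7.98 * -1.11 = -8.8578
lambda_4 * g_4 = 0.3 * -3.47 = -1.041
Total violation = 25.1904 + 1.9635 + 8.8578 + 1.041 = 37.0527


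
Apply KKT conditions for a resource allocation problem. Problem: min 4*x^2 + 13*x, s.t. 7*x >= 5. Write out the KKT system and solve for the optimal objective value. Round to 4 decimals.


Step 1: Try lambda = 0 (constraint inactive).
x_unc = -13/(2*4) = -1.625
Check: 7*-1.625 = -11.375 < 5 -- violated!
Step 2: Constraint must be active: 7*x = 5
x* = 5/7 = 0.7143 (rounded; the exact value 5/7 is used below)
lambda = (2*4*(5/7) + 13)/7 = 2.6735
Step 3: Compute optimal value.
f(x*) = 4*(5/7)^2 + 13*(5/7) = 11.3265


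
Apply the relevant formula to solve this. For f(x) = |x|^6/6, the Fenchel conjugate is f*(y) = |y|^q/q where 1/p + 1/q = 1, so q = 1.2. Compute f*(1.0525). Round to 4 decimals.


The conjugate exponent q satisfies 1/p + 1/q = 1.
p = 6, so q = 6/(6 - 1) = 1.2
|y|^q = 1.0525^1.2 = 1.0633
f*(1.0525) = 1.0633 / 1.2 = 0.8861


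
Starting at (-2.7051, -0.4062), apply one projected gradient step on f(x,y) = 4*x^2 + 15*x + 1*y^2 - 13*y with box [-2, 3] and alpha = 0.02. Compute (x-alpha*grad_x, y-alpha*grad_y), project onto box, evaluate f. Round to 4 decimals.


Step 1: Compute gradient at (-2.7051, -0.4062).
grad_x = 2*4*-2.7051 + 15 = -6.6408
grad_y = 2*1*-0.4062 - 13 = -13.8124
Step 2: Gradient step.
x_raw = -2.7051 - 0.02*-6.6408 = -2.5723
y_raw = -0.4062 - 0.02*-13.8124 = -0.13
Step 3: Project onto [-2, 3].
x_proj = clip(-2.5723) = -2.0
y_proj = clip(-0.13) = -0.13
Step 4: Evaluate f.
f(-2.0, -0.13) = -12.2937


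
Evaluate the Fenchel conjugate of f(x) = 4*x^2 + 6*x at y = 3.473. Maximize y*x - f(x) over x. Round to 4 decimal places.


f*(y) = sup_x {y*x - a*x^2 - b*x} = sup_x {(y-b)*x - a*x^2}
FOC: (y - b) - 2a*x = 0 => x* = (y - b)/(2a)
x* = (3.473 - 6)/(2*4) = -0.3159
f*(3.473) = (y-b)^2/(4a) = (3.473 - 6)^2/(4*4)
= 6.3857/16 = 0.3991


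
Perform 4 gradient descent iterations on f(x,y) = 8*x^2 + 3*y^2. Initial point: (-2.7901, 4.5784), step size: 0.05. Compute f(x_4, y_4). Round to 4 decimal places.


Gradient descent on f(x,y) = 8*x^2 + 3*y^2.
Starting point: (-2.7901, 4.5784), alpha = 0.05
Step 1: grad_x = 2*8*-2.7901 = -44.6416, grad_y = 2*3*4.5784 = 27.4704
  x_1 = -2.7901 - 0.05*-44.6416 = -0.558
  y_1 = 4.5784 - 0.05*27.4704 = 3.2049
Step 2: grad_x = 2*8*-0.558 = -8.9283, grad_y = 2*3*3.2049 = 19.2293
  x_2 = -0.558 - 0.05*-8.9283 = -0.1116
  y_2 = 3.2049 - 0.05*19.2293 = 2.2434
Step 3: grad_x = 2*8*-0.1116 = -1.7857, grad_y = 2*3*2.2434 = 13.4605
  x_3 = -0.1116 - 0.05*-1.7857 = -0.0223
  y_3 = 2.2434 - 0.05*13.4605 = 1.5704
Step 4: grad_x = 2*8*-0.0223 = -0.3571, grad_y = 2*3*1.5704 = 9.4223
  x_4 = -0.0223 - 0.05*-0.3571 = -0.0045
  y_4 = 1.5704 - 0.05*9.4223 = 1.0993
f(-0.0045, 1.0993) = 8*(-0.0045)^2 + 3*1.0993^2 = 3.6254


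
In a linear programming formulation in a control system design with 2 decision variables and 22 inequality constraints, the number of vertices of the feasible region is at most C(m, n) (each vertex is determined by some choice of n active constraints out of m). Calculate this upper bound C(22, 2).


Each vertex corresponds to some choice of n active constraints out of m, so the number of vertices is at most C(m, n) = m! / (n!(m-n)!).
m = 22, n = 2
Numerator: 22 * 21
Denominator: 2! = 2
C(22, 2) = 231


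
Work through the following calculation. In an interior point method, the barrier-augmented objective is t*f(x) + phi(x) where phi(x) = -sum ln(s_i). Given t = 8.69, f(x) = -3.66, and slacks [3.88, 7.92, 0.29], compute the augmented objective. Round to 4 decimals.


Step 1: Compute log-barrier.
ln values: [1.3558, 2.0694, -1.2379]
phi = -(1.3558 + 2.0694 - 1.2379) = -2.1874
Step 2: Compute augmented objective.
t*f(x) = 8.69*-3.66 = -31.8054
Total = -31.8054 - 2.1874 = -33.9928


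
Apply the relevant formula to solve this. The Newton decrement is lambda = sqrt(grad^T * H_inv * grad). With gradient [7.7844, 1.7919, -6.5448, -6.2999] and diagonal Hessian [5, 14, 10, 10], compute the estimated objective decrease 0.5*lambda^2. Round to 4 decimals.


Step 1: H is diagonal, so H^(-1) * g = [1.5569, 0.128, -0.6545, -0.63].
Step 2: g^T H^(-1) g = sum_i g_i^2 / H_ii
  = (7.7844)^2/5 + (1.7919)^2/14 + (-6.5448)^2/10 + (-6.2999)^2/10
  = 12.1194 + 0.2294 + 4.2834 + 3.9689 = 20.601
Step 3: Objective decrease = 0.5 * g^T H^(-1) g = 10.3005


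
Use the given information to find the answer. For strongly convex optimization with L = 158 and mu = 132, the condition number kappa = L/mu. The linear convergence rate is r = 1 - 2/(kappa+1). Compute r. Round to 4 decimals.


Step 1: Compute the condition number.
kappa = L/mu = 158/132 = 1.197
Step 2: Compute the convergence rate.
r = 1 - 2/(kappa + 1) = 1 - 2*mu/(L + mu) = (L - mu)/(L + mu) = 26/290 = 0.0897


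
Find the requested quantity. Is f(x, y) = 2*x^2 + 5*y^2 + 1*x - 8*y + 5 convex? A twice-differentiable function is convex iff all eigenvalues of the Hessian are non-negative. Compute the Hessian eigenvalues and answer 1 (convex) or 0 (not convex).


The Hessian of f(x,y) = 2*x^2 + 5*y^2 + 1*x - 8*y + 5 is:
H = [[4, 0], [0, 10]]
Trace = 4 + 10 = 14
Determinant = 4*10 - (0)^2 = 40
Discriminant = (14)^2 - 4*40 = 36.0
Eigenvalues: lambda_1 = 4.0, lambda_2 = 10.0
The function is convex.

1
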